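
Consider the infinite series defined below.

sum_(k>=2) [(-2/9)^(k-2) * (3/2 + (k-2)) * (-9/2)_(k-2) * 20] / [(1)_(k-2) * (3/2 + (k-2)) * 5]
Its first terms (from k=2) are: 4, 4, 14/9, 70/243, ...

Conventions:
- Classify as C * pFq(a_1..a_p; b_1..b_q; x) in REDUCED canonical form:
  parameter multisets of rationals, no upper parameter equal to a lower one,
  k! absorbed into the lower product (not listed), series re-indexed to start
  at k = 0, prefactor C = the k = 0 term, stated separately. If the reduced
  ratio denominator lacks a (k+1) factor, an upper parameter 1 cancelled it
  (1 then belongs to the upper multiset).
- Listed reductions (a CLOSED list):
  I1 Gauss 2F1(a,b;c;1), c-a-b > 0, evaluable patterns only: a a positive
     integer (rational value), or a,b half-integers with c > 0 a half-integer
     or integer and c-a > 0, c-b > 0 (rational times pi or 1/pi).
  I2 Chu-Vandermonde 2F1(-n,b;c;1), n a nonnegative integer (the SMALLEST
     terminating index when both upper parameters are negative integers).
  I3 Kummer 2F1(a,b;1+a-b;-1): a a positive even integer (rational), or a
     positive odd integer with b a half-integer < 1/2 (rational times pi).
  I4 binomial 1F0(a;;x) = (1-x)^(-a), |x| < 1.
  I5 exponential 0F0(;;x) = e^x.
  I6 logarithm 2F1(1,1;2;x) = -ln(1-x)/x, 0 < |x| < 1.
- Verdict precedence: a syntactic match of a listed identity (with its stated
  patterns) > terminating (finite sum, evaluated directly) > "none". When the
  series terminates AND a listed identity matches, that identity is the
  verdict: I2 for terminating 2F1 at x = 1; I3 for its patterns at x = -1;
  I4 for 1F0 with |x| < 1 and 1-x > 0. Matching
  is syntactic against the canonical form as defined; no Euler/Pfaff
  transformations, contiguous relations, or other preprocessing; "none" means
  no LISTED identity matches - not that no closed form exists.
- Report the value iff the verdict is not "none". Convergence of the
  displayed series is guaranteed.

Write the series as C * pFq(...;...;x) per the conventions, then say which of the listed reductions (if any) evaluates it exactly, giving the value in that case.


Canonical form: C = 4 times 1F0 with upper {-9/2}, lower {-}, x = -2/9. Verdict: binomial (I4) matches (the 1F0 binomial series: exponent 9/2, x = -2/9). Sum: 4 * (11/9)^(9/2).

Structural cue: t_0 being 4, (1)_k (C = 4) is k! itself.
Term ratio: r(k) = (-2/9) * (k-9/2) / [(k+1)] - rational; roots negated = parameters, x = (-2/9), C = 4.


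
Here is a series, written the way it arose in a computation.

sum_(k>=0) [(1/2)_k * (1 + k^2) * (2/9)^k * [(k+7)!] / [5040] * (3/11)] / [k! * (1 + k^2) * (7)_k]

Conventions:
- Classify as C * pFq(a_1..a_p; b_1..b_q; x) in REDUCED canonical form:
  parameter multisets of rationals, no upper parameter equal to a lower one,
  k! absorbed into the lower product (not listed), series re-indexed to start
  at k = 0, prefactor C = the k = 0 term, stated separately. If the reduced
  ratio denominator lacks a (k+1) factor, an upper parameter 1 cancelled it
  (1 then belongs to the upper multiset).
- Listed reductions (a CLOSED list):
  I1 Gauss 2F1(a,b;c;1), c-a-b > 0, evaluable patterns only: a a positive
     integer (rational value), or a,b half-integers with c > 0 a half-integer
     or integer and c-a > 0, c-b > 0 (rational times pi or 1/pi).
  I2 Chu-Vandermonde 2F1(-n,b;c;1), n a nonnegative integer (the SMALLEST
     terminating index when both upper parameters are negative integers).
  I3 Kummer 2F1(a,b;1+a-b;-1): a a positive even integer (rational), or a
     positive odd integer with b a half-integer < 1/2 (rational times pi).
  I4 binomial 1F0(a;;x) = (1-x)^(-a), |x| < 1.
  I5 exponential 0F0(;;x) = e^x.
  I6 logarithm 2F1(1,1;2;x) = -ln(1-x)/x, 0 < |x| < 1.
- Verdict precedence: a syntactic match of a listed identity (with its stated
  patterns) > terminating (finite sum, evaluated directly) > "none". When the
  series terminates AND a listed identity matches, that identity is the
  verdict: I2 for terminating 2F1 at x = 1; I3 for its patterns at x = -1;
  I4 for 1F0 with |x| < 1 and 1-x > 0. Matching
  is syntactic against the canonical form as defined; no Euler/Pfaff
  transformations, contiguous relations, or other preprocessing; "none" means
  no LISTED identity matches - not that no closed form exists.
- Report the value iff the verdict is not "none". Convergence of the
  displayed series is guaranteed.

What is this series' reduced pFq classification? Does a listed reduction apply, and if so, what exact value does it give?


First insight: t_0 being 3/11, the factor k^2 + 1 cancels (top and bottom), leaving C = 3/11.
Step ratio: r(k) = (2/9) * (k+1/2) (k+8) / [(k+7) (k+1)] - rational in k, leading ratio (2/9); with t_0 = 3/11, classification follows.

Reduced: x = 2/9, 2F1, upper = {1/2, 8}, lower = {7}, C = 3/11. Verdict: no listed reduction: x = 2/9 and upper {1/2, 8} fail every I1-I6 pattern.


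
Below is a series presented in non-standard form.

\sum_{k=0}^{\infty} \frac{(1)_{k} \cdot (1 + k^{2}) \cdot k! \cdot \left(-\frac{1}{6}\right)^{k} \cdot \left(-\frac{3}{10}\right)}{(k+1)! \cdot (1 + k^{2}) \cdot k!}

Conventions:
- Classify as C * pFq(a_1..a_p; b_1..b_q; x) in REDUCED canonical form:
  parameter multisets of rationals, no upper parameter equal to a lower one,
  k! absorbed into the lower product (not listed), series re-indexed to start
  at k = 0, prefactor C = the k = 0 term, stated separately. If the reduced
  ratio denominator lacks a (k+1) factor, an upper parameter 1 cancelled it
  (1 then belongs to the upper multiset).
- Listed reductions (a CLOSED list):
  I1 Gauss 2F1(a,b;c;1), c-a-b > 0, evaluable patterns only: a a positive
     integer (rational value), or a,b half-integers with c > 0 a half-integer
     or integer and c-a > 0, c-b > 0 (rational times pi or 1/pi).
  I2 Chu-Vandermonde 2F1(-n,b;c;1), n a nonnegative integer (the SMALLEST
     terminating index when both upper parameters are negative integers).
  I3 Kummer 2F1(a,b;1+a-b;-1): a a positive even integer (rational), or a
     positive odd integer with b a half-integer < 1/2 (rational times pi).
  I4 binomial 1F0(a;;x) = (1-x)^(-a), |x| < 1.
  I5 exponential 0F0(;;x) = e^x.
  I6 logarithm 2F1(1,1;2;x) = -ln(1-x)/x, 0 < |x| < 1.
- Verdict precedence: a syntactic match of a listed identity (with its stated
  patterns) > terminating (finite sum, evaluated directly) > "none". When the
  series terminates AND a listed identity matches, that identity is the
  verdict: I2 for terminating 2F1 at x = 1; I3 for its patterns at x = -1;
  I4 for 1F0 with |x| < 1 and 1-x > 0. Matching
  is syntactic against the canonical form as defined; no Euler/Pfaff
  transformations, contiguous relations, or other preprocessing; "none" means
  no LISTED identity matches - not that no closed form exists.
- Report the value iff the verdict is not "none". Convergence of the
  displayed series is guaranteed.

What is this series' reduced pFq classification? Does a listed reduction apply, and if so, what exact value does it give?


x = -\frac{1}{6} here; the reduced form reads 2F1, upper {1, 1}, lower {2}, C = -\frac{3}{10}. Verdict: the I6 logarithm reduction applies (the logarithm: parameters (1,1;2), x = -\frac{1}{6}). Hence: \left(-\frac{9}{5}\right) \cdot \ln\left(\frac{7}{6}\right).

Key step: with t_0 = -\frac{3}{10}, the factor k^2 + 1 cancels (top and bottom), leaving C = -3/10, x = -1/6.
Step ratio: r(k) = -\frac{1}{6} * (k+1) (k+1) / [(k+2) (k+1)] - rational; roots negated = parameters, x = -\frac{1}{6}, C = -\frac{3}{10}.


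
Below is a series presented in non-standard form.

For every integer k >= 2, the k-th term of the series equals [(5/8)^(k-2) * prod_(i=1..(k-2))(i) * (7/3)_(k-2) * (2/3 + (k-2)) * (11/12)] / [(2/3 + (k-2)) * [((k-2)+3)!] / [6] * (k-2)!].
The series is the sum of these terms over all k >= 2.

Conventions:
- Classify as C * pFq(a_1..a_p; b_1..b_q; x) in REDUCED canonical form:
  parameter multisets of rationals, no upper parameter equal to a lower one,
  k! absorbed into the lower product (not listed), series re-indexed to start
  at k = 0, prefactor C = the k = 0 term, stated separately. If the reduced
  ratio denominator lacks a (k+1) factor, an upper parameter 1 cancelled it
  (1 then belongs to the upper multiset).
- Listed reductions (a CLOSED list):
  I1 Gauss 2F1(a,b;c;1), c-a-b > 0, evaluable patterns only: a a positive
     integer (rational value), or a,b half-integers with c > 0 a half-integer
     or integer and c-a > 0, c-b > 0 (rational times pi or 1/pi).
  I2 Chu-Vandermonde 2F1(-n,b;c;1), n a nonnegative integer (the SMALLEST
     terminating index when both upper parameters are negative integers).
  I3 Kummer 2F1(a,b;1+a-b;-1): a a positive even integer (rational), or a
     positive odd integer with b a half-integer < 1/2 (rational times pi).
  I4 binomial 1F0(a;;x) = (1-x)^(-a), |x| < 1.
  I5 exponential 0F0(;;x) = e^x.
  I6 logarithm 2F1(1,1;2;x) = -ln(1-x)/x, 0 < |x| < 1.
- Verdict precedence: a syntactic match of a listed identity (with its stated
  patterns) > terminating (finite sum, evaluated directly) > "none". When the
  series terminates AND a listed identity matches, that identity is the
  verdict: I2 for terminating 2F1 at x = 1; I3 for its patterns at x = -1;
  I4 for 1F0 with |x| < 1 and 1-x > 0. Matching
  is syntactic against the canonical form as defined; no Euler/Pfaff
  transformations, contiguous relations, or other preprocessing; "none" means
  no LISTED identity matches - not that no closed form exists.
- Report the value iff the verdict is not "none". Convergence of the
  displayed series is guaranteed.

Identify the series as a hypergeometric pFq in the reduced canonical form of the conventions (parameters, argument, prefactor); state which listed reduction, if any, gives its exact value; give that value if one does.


First insight: with t_0 = 11/12, the running product (C = 11/12) telescopes to a rising factorial.
Consecutive-term ratio: r(k) = (5/8) * (k+1) (k+7/3) / [(k+4) (k+1)] - rational in k, leading ratio (5/8); with t_0 = 11/12, classification follows.

This is 11/12 * 2F1(1, 7/3; 4; 5/8) in reduced canonical form. Verdict: none. A 2F1 with upper {1, 7/3} fits none of I1-I6 at x = 5/8; the sum runs forever.


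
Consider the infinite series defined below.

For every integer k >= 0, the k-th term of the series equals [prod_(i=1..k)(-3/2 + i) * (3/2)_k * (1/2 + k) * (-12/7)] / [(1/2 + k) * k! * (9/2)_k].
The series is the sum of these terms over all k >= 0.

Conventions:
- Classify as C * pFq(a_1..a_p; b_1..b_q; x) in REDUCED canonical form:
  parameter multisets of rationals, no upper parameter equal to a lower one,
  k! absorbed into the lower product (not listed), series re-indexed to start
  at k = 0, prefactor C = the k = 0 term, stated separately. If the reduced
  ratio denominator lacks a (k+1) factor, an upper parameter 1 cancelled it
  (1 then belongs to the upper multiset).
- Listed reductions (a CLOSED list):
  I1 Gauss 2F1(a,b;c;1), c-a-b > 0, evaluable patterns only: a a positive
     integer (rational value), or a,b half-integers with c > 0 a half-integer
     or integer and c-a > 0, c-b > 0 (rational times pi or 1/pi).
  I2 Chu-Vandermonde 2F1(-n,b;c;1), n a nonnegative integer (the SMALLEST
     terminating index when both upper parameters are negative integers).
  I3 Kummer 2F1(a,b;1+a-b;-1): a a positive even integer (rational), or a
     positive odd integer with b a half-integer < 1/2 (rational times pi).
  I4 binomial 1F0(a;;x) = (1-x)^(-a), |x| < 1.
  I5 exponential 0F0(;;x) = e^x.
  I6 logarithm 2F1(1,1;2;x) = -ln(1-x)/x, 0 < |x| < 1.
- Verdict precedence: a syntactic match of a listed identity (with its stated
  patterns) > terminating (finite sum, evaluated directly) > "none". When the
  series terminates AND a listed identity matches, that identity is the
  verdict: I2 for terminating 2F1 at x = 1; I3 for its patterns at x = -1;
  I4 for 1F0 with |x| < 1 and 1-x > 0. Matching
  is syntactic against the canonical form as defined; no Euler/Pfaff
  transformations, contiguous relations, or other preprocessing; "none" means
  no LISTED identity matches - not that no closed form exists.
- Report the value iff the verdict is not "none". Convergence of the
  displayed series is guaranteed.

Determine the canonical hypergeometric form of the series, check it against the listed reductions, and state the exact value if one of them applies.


Structural cue: from the first term -12/7: the running product (C = -12/7, x = 1) telescopes to a rising factorial.
Step ratio: r(k) = 1 * (k-1/2) (k+3/2) / [(k+9/2) (k+1)] - poly over poly, x = 1 from leading terms; C = -12/7 at k = 0.

Canonical form: C = -12/7 times 2F1 with upper {-1/2, 3/2}, lower {9/2}, x = 1. Verdict: Gauss (I1, half-integer pattern) applies (x = 1; upper {-1/2, 3/2} half-integers, c = 9/2 in the evaluable pattern). Sum: (-225/512) * pi.


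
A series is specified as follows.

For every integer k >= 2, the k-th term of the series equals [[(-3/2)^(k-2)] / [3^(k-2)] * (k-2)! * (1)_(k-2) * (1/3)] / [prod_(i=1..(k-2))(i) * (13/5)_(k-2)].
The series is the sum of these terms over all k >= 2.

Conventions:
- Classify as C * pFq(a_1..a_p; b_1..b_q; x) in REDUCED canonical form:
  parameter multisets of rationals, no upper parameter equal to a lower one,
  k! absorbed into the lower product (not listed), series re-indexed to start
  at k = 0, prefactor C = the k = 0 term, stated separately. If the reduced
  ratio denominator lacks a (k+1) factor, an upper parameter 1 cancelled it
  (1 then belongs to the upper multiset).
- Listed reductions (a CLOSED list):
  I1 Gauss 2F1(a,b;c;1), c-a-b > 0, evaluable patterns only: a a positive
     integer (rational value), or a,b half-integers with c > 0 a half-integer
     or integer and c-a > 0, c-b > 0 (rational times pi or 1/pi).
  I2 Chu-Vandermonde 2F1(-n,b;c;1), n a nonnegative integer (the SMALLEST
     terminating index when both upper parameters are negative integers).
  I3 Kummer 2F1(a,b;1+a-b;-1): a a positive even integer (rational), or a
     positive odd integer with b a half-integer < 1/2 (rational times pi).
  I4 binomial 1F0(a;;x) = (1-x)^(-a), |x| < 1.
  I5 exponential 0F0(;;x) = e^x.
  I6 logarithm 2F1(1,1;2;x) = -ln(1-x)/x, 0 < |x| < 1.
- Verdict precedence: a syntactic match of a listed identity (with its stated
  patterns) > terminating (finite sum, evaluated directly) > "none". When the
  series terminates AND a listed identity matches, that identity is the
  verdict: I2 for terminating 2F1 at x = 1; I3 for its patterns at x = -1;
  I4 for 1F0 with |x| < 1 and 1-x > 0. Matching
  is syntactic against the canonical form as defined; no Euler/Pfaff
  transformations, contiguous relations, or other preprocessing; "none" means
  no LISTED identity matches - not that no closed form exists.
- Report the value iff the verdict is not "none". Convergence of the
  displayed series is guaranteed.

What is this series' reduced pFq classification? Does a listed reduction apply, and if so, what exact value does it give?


Key observation: with t_0 = 1/3, the factorial ratio (C = 1/3) (k+a-1)!/(a-1)! is a rising factorial (a)_k.
Step ratio: r(k) = (-1/2) * (k+1) (k+1) / [(k+13/5) (k+1)] - rational in k, leading ratio (-1/2); with t_0 = 1/3, classification follows.

x = -1/2 here; the reduced form reads 2F1, upper {1, 1}, lower {13/5}, C = 1/3. Verdict: none. Every listed pattern misses the 2F1 form at -1/2, upper {1, 1}.


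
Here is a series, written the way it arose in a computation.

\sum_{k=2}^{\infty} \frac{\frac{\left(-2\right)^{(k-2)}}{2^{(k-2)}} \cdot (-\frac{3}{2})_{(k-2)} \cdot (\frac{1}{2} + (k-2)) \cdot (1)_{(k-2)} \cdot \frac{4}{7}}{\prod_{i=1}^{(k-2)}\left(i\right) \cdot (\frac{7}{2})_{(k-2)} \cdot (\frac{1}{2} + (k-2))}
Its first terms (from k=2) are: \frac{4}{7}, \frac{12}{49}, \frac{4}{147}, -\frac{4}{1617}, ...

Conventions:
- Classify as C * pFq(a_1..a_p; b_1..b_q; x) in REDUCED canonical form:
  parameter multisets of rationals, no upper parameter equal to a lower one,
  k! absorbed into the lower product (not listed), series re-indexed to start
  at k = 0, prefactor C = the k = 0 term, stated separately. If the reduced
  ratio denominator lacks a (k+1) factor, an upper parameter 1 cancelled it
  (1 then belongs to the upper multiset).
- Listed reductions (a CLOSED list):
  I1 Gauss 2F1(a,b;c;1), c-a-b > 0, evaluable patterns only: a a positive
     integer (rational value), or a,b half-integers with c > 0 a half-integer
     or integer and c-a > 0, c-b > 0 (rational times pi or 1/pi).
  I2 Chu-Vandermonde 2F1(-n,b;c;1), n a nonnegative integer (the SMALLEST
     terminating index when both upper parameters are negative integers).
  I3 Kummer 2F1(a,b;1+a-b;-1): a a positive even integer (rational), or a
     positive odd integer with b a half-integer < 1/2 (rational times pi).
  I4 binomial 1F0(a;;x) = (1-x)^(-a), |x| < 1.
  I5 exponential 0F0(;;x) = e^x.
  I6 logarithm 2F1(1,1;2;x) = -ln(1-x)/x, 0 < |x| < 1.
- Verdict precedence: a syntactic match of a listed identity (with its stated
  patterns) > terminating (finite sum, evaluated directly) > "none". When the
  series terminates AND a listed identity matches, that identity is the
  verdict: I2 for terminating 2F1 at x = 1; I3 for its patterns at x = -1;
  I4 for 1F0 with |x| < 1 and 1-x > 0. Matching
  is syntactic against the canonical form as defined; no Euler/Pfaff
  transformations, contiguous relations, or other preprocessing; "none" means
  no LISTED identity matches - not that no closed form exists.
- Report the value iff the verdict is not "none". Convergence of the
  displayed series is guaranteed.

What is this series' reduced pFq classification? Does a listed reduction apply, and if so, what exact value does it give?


This is \frac{4}{7} * 2F1(-\frac{3}{2}, 1; \frac{7}{2}; -1) in reduced canonical form. Verdict: this is Kummer (I3) (x = -1; c = \frac{7}{2} equals 1+a-b for upper {-\frac{3}{2}, 1}: listed pattern). Hence: \frac{15}{56} \cdot \pi.

The tell: from the first term \frac{4}{7}: k + 1/2 divides numerator and denominator alike; prefactor 4/7 after cancelling.
Consecutive-term ratio: r(k) = -1 * (k-\frac{3}{2}) (k+1) / [(k+\frac{7}{2}) (k+1)] - rational; roots negated = parameters, x = -1, C = \frac{4}{7}.


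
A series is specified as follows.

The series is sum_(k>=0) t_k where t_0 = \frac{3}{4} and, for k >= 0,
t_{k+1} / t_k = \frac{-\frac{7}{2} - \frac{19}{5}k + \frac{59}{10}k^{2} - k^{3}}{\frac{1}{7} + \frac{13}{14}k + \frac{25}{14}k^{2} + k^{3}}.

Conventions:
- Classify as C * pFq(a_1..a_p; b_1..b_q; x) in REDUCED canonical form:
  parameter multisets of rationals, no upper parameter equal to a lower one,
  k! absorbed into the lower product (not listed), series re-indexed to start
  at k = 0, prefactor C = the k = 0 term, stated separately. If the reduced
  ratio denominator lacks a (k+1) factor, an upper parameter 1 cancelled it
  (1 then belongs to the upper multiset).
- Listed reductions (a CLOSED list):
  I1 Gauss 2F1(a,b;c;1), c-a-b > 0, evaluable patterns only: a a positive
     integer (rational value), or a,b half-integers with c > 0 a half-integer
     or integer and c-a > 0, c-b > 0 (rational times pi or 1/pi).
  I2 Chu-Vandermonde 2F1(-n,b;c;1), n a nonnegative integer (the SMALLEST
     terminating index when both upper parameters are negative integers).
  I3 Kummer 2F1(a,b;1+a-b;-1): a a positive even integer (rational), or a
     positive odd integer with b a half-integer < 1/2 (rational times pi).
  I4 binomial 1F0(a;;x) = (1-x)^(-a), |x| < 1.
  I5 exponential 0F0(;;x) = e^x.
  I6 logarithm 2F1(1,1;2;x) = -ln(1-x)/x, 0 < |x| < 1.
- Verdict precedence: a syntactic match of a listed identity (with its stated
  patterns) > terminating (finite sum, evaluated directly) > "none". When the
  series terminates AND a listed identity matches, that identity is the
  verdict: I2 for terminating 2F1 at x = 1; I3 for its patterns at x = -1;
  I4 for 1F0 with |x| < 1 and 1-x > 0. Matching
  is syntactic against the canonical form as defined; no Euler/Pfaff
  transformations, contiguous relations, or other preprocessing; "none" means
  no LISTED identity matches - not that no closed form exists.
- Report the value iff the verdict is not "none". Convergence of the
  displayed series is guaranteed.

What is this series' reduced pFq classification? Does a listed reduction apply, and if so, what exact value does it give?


At argument -1: a 2F1 with upper {-5, -\frac{7}{5}}, lower {\frac{2}{7}}, scaled by C = \frac{3}{4}. Verdict: terminating - upper parameter -5 makes this a finite sum (last index 5), evaluated exactly. Value: -\frac{27266667}{11500000}.

The tell: t_0 being \frac{3}{4}, cancel k + 1/2 from the displayed ratio first; then C = 3/4, x = -1.
Ratio: r(k) = -1 * (k-5) (k-\frac{7}{5}) / [(k+\frac{2}{7}) (k+1)] - rational; roots negated = parameters, x = -1, C = \frac{3}{4}.


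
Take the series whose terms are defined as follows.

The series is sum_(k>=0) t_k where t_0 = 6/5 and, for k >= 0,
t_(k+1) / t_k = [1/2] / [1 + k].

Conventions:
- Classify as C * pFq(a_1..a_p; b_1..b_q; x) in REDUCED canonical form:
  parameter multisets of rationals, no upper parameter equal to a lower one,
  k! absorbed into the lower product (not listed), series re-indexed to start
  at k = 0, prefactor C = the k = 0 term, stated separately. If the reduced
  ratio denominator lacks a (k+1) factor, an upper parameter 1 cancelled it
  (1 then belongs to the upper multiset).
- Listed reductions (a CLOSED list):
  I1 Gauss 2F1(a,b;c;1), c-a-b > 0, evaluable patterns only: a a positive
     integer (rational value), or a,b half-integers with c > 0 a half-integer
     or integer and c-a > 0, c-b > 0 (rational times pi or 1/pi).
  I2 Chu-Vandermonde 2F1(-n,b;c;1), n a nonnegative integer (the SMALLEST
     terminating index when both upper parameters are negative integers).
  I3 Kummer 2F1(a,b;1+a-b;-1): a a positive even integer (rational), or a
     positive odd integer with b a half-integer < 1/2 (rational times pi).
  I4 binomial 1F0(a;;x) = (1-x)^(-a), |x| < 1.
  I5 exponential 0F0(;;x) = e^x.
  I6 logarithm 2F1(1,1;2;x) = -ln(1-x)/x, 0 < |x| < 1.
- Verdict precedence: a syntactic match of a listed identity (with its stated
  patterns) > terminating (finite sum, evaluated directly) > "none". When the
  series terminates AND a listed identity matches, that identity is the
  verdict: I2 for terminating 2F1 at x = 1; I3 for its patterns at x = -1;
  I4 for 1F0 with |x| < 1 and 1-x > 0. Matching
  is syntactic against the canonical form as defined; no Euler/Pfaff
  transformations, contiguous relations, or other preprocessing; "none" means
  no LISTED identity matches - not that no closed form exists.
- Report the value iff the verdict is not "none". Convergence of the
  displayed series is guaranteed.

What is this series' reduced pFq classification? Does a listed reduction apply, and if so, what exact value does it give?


x = 1/2 here; the reduced form reads 0F0, upper {-}, lower {-}, C = 6/5. Verdict at x = 1/2: the I5 exponential reduction matches (the 0F0 exponential series at x = 1/2). Sum: (6/5) * e^(1/2).

First insight: t_0 being 6/5, factor the ratio over Q (C = 6/5): negated roots = parameters.
Adjacent-term ratio: r(k) = (1/2) * 1 / [(k+1)] - rational in k, leading ratio (1/2); with t_0 = 6/5, classification follows.


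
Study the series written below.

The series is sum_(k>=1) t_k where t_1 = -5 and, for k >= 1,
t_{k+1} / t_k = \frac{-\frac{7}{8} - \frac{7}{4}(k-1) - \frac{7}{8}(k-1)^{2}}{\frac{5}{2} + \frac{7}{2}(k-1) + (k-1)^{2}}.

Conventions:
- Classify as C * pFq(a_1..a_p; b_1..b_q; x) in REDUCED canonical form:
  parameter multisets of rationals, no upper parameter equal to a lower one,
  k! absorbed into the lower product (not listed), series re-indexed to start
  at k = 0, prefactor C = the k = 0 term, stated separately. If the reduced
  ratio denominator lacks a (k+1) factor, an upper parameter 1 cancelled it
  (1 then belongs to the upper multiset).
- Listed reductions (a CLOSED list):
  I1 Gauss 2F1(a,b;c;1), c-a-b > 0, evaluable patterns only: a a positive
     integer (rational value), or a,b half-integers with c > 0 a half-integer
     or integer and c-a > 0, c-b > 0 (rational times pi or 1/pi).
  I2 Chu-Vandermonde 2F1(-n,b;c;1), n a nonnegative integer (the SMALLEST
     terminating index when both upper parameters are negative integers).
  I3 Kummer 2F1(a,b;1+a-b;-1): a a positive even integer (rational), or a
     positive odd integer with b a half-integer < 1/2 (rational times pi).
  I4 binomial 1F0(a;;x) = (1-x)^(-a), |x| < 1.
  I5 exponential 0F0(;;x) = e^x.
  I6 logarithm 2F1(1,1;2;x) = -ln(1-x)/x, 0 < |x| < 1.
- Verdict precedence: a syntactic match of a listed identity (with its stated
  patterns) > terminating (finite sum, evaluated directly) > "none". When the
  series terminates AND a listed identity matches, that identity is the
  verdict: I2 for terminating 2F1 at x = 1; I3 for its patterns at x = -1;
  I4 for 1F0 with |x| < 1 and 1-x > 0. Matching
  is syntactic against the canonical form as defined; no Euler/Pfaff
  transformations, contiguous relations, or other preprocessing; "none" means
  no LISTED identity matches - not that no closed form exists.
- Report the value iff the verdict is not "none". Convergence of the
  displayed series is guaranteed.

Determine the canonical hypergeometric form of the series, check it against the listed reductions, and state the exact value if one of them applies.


The tell: from the first term -5: factor the ratio over Q (C = -5, x = -7/8): negated roots = parameters.
Adjacent-term ratio: r(k) = -\frac{7}{8} * (k+1) (k+1) / [(k+\frac{5}{2}) (k+1)] - rational in k. x = -\frac{7}{8}; t_0 = -5; negate the roots.

x = -\frac{7}{8} here; the reduced form reads 2F1, upper {1, 1}, lower {\frac{5}{2}}, C = -5. Verdict: none - this 2F1 at x = -\frac{7}{8} matches no listed pattern, and upper {1, 1} holds no stopper.


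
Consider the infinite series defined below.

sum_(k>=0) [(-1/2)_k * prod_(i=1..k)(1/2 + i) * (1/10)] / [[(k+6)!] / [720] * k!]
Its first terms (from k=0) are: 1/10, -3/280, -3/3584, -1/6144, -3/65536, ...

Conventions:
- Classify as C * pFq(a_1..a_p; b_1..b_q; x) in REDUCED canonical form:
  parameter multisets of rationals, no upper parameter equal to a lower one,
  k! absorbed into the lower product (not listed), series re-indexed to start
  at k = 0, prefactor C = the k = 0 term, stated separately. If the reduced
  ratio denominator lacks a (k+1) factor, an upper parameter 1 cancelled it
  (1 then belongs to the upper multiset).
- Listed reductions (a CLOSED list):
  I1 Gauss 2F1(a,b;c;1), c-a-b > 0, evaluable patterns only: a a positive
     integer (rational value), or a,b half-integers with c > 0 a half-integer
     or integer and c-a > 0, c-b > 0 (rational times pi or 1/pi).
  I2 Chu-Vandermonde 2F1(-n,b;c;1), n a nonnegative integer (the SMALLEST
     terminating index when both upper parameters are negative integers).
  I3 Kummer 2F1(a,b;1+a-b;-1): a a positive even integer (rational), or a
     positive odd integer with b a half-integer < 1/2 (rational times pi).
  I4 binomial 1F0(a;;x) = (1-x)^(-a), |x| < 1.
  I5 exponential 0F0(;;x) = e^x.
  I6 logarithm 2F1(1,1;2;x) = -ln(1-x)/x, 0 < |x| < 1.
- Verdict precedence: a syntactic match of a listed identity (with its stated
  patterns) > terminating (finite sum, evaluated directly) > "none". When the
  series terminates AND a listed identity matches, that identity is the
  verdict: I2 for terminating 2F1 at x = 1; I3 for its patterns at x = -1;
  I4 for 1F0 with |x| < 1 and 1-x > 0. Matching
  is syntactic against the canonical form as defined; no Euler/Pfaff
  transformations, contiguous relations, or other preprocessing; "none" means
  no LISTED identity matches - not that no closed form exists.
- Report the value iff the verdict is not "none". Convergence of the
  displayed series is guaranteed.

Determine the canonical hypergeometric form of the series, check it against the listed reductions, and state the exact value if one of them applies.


With C = 1/10: the canonical form is 2F1(-1/2, 3/2; 7; 1). Verdict: Gauss's theorem I1 (half-integer case) applies (x = 1; upper {-1/2, 3/2} half-integers, c = 7 in the evaluable pattern). Exact value: (262144/945945) / pi.

First insight: t_0 = 1/10 here, and the denominator's factorial ratio (C = 1/10, x = 1) is a lower Pochhammer.
Adjacent-term ratio: r(k) = 1 * (k-1/2) (k+3/2) / [(k+7) (k+1)] - rational; roots negated = parameters, x = 1, C = 1/10.


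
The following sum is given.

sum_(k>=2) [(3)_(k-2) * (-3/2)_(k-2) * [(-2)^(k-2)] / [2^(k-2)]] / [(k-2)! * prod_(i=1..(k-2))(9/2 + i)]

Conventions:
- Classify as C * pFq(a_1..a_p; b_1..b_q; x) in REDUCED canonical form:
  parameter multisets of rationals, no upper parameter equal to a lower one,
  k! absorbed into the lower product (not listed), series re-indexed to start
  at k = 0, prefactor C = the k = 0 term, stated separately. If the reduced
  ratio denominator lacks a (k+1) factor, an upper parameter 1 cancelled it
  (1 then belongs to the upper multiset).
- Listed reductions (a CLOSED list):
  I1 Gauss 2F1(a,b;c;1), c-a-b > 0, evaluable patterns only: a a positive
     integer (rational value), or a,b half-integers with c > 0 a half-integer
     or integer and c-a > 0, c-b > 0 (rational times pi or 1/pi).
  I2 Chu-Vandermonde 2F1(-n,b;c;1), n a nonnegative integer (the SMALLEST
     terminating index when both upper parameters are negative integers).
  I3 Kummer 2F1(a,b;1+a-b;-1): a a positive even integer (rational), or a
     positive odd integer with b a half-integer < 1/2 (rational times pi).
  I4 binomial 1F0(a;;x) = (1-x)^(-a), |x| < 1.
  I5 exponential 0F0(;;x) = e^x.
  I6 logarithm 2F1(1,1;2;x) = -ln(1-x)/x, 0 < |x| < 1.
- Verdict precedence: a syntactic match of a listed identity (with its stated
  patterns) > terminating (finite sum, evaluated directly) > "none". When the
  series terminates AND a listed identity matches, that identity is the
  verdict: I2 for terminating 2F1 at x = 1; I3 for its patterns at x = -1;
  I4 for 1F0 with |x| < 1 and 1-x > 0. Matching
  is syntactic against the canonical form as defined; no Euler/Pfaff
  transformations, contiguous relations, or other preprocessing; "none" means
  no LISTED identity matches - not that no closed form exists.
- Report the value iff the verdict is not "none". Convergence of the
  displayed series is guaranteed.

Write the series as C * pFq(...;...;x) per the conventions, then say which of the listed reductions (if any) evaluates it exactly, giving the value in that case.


Reduced: x = -1, 2F1, upper = {-3/2, 3}, lower = {11/2}, C = 1. Verdict: the Kummer evaluation I3 matches (x = -1; c = 11/2 equals 1+a-b for upper {-3/2, 3}: listed pattern). Sum: (315/512) * pi.

First insight: t_0 = 1 here, and the lower running product (prefactor 1) is a rising factorial.
Term ratio: r(k) = (-1) * (k-3/2) (k+3) / [(k+11/2) (k+1)] - rational in k, leading ratio (-1); with t_0 = 1, classification follows.


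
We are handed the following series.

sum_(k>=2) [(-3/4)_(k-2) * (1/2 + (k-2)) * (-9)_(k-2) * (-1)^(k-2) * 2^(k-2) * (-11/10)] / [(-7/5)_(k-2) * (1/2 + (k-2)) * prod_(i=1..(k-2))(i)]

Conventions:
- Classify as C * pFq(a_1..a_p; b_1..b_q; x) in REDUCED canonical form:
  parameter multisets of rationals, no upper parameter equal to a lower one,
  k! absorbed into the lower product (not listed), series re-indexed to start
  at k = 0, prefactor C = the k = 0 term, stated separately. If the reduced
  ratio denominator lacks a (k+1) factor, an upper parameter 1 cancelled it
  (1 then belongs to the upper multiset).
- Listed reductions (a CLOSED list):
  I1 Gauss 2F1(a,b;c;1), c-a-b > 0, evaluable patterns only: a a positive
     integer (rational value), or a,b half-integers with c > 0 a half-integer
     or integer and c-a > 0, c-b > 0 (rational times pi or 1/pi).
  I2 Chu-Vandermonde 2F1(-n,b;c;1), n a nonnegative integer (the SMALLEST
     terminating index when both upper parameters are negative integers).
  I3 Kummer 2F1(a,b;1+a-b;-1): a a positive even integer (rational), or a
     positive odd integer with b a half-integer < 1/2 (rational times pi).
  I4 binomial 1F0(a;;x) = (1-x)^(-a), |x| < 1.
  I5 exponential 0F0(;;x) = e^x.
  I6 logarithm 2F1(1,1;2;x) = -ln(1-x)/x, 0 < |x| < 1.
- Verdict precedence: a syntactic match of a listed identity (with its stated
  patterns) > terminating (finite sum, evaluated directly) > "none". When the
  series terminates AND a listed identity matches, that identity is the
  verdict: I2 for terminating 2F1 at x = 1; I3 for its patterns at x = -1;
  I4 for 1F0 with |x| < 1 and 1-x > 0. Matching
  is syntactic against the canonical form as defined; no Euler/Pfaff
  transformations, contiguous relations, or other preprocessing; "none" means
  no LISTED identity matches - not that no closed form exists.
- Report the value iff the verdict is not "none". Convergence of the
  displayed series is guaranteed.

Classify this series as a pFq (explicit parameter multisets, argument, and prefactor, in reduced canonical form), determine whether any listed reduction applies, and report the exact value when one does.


Canonical form: C = -11/10 times 2F1 with upper {-9, -3/4}, lower {-7/5}, x = -2. Verdict: terminating (-9 upstairs). 10 nonzero terms in all; added directly. Its exact value is 3262304154279/105512960.

Key observation: from the first term -11/10: the product of the first k integers (C = -11/10) is k!.
Adjacent-term ratio: r(k) = (-2) * (k-9) (k-3/4) / [(k-7/5) (k+1)] ; factor over Q: parameters, x = (-2), and C = -11/10.


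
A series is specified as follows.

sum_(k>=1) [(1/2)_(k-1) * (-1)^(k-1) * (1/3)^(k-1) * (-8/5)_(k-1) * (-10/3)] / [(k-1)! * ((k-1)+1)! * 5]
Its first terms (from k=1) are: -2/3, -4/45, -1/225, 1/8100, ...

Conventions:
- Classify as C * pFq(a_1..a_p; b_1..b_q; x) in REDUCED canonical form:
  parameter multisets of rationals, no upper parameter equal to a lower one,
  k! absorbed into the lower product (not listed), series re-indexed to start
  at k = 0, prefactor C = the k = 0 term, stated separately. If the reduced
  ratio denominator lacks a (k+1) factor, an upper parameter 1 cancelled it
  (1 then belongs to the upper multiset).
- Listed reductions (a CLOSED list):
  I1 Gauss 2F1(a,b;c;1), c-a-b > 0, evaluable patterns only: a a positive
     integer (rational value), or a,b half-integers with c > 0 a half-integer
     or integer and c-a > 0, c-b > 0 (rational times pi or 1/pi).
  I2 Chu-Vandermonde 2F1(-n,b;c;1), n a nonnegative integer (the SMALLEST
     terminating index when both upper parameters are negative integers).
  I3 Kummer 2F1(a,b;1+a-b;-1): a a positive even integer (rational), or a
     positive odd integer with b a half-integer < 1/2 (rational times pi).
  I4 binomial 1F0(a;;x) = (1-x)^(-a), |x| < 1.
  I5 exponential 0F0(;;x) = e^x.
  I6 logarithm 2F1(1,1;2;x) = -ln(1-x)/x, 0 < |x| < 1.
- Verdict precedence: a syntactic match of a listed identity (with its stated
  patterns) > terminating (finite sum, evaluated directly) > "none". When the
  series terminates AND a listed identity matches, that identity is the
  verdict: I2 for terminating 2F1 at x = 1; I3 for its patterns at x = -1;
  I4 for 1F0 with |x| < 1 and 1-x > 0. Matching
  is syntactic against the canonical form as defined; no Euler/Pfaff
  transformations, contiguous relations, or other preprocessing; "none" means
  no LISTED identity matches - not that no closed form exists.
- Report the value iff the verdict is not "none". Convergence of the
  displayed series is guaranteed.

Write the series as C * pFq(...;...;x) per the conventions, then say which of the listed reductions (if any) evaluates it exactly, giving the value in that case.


Canonical form: C = -2/3 times 2F1 with upper {-8/5, 1/2}, lower {2}, x = -1/3. Verdict: none. Every listed pattern misses the 2F1 form at -1/3, upper {-8/5, 1/2}.

The tell: t_0 = -2/3 here, and the constant factors (prefactor -2/3) combine into one prefactor.
Ratio: r(k) = (-1/3) * (k-8/5) (k+1/2) / [(k+2) (k+1)] - rational; roots negated = parameters, x = (-1/3), C = -2/3.


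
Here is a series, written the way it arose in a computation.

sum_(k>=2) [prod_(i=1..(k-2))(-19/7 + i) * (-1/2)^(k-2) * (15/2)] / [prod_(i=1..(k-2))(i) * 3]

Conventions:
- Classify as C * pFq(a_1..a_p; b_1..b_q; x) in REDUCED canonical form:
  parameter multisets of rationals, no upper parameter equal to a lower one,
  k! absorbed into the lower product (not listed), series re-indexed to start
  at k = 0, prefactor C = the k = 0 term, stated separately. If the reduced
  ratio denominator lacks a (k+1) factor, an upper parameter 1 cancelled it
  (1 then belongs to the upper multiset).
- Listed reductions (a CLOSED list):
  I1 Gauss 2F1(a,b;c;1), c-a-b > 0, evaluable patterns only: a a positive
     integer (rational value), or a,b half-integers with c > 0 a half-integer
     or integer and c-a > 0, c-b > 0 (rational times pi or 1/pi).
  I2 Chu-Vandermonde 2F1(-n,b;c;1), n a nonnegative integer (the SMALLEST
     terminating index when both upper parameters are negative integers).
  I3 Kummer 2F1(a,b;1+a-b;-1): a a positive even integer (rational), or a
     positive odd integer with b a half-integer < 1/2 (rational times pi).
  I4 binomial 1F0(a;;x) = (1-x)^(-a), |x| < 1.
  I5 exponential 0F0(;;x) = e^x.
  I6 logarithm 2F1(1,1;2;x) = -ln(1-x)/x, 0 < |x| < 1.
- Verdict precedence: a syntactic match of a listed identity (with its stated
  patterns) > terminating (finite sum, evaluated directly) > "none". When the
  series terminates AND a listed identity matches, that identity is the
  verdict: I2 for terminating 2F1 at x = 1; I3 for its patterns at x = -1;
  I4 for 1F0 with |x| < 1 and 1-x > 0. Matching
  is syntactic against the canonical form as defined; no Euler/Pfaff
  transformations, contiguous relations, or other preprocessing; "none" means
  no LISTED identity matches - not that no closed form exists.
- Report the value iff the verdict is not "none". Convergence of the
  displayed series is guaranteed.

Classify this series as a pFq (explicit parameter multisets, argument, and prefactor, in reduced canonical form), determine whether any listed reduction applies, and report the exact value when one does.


First insight: x = (-1/2) and the product of the first k integers (prefactor 5/2) is k!.
Consecutive-term ratio: r(k) = (-1/2) * (k-12/7) / [(k+1)] - poly over poly, x = (-1/2) from leading terms; C = 5/2 at k = 0.

Reduced: x = -1/2, 1F0, upper = {-12/7}, lower = {-}, C = 5/2. Verdict: the I4 binomial reduction fires (the 1F0 binomial series: exponent 12/7, x = -1/2). Hence: (5/2) * (3/2)^(12/7).


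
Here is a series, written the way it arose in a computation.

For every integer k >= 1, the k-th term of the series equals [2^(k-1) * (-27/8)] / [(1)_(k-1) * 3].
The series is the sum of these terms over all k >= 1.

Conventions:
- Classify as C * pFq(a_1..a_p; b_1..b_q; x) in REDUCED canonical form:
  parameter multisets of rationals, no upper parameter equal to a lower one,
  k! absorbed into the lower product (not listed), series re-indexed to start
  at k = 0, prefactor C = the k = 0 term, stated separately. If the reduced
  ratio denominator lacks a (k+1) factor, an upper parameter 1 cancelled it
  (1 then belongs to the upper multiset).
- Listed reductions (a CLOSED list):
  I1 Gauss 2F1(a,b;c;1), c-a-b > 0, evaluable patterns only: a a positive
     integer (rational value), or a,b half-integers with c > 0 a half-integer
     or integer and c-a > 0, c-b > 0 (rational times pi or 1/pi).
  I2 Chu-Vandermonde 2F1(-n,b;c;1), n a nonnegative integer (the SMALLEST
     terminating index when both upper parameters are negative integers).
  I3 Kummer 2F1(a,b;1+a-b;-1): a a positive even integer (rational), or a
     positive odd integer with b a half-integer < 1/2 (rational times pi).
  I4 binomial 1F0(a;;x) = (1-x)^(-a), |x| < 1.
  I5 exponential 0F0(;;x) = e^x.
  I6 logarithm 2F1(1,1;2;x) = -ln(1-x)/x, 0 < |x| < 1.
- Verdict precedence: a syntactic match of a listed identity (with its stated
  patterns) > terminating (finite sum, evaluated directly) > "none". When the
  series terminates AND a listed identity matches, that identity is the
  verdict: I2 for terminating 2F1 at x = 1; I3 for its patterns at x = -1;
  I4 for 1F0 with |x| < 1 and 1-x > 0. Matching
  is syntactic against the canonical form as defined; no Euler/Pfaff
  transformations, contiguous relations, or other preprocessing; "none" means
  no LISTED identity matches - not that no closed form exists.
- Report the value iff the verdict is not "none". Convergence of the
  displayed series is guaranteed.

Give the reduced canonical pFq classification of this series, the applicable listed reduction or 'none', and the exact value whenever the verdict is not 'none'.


x = 2 here; the reduced form reads 0F0, upper {-}, lower {-}, C = -9/8. Verdict: the exponential series (I5) fires (the 0F0 exponential series at x = 2). Sum: (-9/8) * e^(2).

The tell: t_0 being -9/8, the constant factors (C = -9/8, x = 2) combine into one prefactor.
Step ratio: r(k) = 2 * 1 / [(k+1)] - rational; roots negated = parameters, x = 2, C = -9/8.
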